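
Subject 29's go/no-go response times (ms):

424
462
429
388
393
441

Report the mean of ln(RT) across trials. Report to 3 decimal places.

ln(RT): 6.0497, 6.1356, 6.0615, 5.9610, 5.9738, 6.0890
Σ ln(RT) = 36.2706
Mean = 36.2706/6 = 6.04510

6.045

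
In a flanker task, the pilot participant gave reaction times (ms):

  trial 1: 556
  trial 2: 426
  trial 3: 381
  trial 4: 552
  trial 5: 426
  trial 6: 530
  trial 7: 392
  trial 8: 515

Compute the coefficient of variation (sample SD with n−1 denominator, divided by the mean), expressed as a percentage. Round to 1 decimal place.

n = 8, Σ = 3778, M = 472.2500
Σ(x−M)² = 37581.500; s = √(37581.500/7) = 73.2720
CV = 73.2720 / 472.2500 = 0.15516 = 15.516%

15.5%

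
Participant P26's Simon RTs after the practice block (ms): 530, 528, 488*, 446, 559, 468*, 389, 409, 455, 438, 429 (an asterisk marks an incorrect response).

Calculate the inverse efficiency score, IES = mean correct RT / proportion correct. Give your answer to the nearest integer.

Correct trials (n=9): 530, 528, 446, 559, 389, 409, 455, 438, 429
Mean correct RT = 4183/9 = 464.7778 ms
Proportion correct = 9/11
IES = 464.7778 / (9/11) = 568.062 ms

568 ms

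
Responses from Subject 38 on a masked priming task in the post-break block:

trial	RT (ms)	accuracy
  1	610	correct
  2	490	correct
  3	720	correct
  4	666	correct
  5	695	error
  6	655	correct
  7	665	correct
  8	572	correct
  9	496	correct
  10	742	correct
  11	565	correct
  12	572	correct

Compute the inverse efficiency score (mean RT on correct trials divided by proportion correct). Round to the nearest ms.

670 ms

Correct trials (n=11): 610, 490, 720, 666, 655, 665, 572, 496, 742, 565, 572
Mean correct RT = 6753/11 = 613.9091 ms
Proportion correct = 11/12
IES = 613.9091 / (11/12) = 669.719 ms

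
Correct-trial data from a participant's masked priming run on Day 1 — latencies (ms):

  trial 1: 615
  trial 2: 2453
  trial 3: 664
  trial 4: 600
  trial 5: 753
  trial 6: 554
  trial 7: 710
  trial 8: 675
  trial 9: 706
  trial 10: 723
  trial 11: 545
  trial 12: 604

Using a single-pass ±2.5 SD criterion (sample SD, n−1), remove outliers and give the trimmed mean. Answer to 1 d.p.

649.9 ms

n = 12, ΣRT = 9602, M = 800.167
Σ(x−M)² = 3029785.67; s = √(3029785.67/11) = 524.819
Cutoffs: 800.167 ± 2.5·524.819 → [-511.9, 2112.2]
Outside: 2453 → excluded.
Retained (n=11): Σ = 7149, mean = 7149/11 = 649.909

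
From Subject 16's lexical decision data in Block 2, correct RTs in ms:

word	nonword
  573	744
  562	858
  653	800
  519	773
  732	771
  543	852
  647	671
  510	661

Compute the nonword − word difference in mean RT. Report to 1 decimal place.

173.9 ms

M(word) = 4739/8 = 592.375
M(nonword) = 6130/8 = 766.250
Difference = 766.250 − 592.375 = 173.875 ms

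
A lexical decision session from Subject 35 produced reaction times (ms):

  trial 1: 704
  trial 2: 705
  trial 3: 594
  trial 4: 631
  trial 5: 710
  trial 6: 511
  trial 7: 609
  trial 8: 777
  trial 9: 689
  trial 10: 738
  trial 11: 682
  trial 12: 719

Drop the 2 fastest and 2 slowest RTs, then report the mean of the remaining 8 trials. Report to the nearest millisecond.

681 ms

Sorted: 511, 594, 609, 631, 682, 689, 704, 705, 710, 719, 738, 777
Drop lowest 2 (511, 594) and highest 2 (738, 777)
Remaining (n=8): Σ = 5449, mean = 5449/8 = 681.125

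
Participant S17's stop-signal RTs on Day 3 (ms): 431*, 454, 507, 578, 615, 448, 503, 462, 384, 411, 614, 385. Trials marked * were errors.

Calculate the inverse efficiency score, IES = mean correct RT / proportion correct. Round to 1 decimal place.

531.7 ms

Correct trials (n=11): 454, 507, 578, 615, 448, 503, 462, 384, 411, 614, 385
Mean correct RT = 5361/11 = 487.3636 ms
Proportion correct = 11/12
IES = 487.3636 / (11/12) = 531.669 ms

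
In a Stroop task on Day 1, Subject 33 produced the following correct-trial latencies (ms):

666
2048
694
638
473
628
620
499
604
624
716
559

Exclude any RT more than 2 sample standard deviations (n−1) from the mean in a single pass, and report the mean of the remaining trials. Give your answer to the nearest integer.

611 ms

n = 12, ΣRT = 8769, M = 730.750
Σ(x−M)² = 1949436.25; s = √(1949436.25/11) = 420.977
Cutoffs: 730.750 ± 2·420.977 → [-111.2, 1572.7]
Outside: 2048 → excluded.
Retained (n=11): Σ = 6721, mean = 6721/11 = 611.000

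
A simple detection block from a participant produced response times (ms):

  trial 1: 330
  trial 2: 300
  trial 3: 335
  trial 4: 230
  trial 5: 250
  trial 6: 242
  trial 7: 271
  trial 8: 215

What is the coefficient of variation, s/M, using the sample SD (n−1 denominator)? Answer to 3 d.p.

n = 8, Σ = 2173, M = 271.6250
Σ(x−M)² = 14513.875; s = √(14513.875/7) = 45.5347
CV = 45.5347 / 271.6250 = 0.16764

0.168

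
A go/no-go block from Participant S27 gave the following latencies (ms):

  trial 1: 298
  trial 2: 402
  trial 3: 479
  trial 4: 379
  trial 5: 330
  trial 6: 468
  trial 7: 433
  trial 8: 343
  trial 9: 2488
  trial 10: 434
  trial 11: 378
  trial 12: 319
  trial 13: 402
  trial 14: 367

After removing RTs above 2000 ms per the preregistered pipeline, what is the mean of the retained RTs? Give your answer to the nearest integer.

Excluded: 2488
Retained (n=13): Σ = 5032
Mean = 5032/13 = 387.0769

387 ms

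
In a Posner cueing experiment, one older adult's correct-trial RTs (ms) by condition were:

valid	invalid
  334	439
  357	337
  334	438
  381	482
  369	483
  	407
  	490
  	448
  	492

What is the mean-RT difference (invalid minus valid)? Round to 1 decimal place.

M(valid) = 1775/5 = 355.000
M(invalid) = 4016/9 = 446.222
Difference = 446.222 − 355.000 = 91.222 ms

91.2 ms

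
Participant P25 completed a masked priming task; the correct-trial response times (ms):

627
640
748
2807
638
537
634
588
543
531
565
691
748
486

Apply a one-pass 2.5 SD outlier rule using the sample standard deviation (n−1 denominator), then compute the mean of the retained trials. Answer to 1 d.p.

613.5 ms

n = 14, ΣRT = 10783, M = 770.214
Σ(x−M)² = 4548590.36; s = √(4548590.36/13) = 591.516
Cutoffs: 770.214 ± 2.5·591.516 → [-708.6, 2249.0]
Outside: 2807 → excluded.
Retained (n=13): Σ = 7976, mean = 7976/13 = 613.538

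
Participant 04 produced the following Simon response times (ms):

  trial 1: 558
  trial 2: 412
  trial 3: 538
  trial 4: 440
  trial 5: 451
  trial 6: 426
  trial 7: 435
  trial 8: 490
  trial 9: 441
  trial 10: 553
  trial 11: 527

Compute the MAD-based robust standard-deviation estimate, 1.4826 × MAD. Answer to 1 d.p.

Sorted: 412, 426, 435, 440, 441, 451, 490, 527, 538, 553, 558 → median = 451
|x − 451| sorted: 0, 10, 11, 16, 25, 39, 39, 76, 87, 102, 107 → MAD = 39
Robust SD ≈ 1.4826 × 39 = 57.821

57.8 ms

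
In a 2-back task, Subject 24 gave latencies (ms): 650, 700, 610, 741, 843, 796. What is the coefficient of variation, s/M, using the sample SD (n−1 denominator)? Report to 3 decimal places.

0.122

n = 6, Σ = 4340, M = 723.3333
Σ(x−M)² = 38679.333; s = √(38679.333/5) = 87.9538
CV = 87.9538 / 723.3333 = 0.12160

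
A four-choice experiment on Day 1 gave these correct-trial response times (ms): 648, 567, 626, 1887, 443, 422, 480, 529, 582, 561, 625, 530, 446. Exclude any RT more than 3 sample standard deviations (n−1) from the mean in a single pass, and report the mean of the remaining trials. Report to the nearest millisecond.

n = 13, ΣRT = 8346, M = 642.000
Σ(x−M)² = 1744366.00; s = √(1744366.00/12) = 381.266
Cutoffs: 642.000 ± 3·381.266 → [-501.8, 1785.8]
Outside: 1887 → excluded.
Retained (n=12): Σ = 6459, mean = 6459/12 = 538.250

538 ms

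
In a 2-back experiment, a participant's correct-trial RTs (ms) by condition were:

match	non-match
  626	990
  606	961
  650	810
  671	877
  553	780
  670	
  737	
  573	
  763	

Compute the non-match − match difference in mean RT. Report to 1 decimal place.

233.7 ms

M(match) = 5849/9 = 649.889
M(non-match) = 4418/5 = 883.600
Difference = 883.600 − 649.889 = 233.711 ms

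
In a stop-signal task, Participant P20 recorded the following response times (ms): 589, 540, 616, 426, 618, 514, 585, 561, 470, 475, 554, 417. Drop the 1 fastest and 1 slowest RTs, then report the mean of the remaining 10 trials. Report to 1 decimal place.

533.0 ms

Sorted: 417, 426, 470, 475, 514, 540, 554, 561, 585, 589, 616, 618
Drop lowest 1 (417) and highest 1 (618)
Remaining (n=10): Σ = 5330, mean = 5330/10 = 533.000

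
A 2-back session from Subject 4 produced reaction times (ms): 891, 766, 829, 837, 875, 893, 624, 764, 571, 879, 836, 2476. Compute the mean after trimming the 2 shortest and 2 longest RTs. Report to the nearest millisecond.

Sorted: 571, 624, 764, 766, 829, 836, 837, 875, 879, 891, 893, 2476
Drop lowest 2 (571, 624) and highest 2 (893, 2476)
Remaining (n=8): Σ = 6677, mean = 6677/8 = 834.625

835 ms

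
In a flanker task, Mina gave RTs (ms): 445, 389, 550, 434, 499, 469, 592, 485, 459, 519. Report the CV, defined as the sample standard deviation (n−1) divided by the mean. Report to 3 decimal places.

n = 10, Σ = 4841, M = 484.1000
Σ(x−M)² = 31366.900; s = √(31366.900/9) = 59.0357
CV = 59.0357 / 484.1000 = 0.12195

0.122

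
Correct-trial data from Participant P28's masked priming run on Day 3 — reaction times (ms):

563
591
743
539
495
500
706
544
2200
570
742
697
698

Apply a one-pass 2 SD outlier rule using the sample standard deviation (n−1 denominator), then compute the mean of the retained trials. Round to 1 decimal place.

615.7 ms

n = 13, ΣRT = 9588, M = 737.538
Σ(x−M)² = 2415175.23; s = √(2415175.23/12) = 448.625
Cutoffs: 737.538 ± 2·448.625 → [-159.7, 1634.8]
Outside: 2200 → excluded.
Retained (n=12): Σ = 7388, mean = 7388/12 = 615.667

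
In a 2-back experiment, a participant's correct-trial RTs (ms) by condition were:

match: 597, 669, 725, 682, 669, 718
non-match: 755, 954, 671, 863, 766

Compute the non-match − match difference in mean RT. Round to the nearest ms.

M(match) = 4060/6 = 676.667
M(non-match) = 4009/5 = 801.800
Difference = 801.800 − 676.667 = 125.133 ms

125 ms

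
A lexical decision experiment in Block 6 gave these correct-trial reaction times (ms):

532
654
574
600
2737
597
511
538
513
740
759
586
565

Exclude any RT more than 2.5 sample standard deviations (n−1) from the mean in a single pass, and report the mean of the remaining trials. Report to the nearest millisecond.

n = 13, ΣRT = 9906, M = 762.000
Σ(x−M)² = 4299458.00; s = √(4299458.00/12) = 598.572
Cutoffs: 762.000 ± 2.5·598.572 → [-734.4, 2258.4]
Outside: 2737 → excluded.
Retained (n=12): Σ = 7169, mean = 7169/12 = 597.417

597 ms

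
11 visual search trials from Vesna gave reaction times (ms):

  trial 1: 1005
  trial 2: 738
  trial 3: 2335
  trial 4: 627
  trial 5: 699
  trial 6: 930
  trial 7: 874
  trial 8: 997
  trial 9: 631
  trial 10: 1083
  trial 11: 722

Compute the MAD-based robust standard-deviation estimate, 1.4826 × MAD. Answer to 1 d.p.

225.4 ms

Sorted: 627, 631, 699, 722, 738, 874, 930, 997, 1005, 1083, 2335 → median = 874
|x − 874| sorted: 0, 56, 123, 131, 136, 152, 175, 209, 243, 247, 1461 → MAD = 152
Robust SD ≈ 1.4826 × 152 = 225.355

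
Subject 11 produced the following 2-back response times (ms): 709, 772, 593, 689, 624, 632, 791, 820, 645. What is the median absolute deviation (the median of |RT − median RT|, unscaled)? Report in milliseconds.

65 ms

Sorted: 593, 624, 632, 645, 689, 709, 772, 791, 820 → median = 689
|x − 689|: 20, 83, 96, 0, 65, 57, 102, 131, 44
Sorted deviations: 0, 20, 44, 57, 65, 83, 96, 102, 131 → MAD = 65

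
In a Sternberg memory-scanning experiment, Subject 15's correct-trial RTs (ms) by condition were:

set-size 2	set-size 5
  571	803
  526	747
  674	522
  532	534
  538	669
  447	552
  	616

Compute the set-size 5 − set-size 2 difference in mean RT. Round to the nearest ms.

M(set-size 2) = 3288/6 = 548.000
M(set-size 5) = 4443/7 = 634.714
Difference = 634.714 − 548.000 = 86.714 ms

87 ms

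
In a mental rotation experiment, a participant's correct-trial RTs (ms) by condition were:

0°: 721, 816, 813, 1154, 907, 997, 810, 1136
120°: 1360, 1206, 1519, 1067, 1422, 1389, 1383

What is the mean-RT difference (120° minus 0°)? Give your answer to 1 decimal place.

415.9 ms

M(0°) = 7354/8 = 919.250
M(120°) = 9346/7 = 1335.143
Difference = 1335.143 − 919.250 = 415.893 ms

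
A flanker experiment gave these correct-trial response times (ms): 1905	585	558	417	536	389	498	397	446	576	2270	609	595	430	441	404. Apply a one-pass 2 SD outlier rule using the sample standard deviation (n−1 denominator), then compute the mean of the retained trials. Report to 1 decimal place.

n = 16, ΣRT = 11056, M = 691.000
Σ(x−M)² = 4612132.00; s = √(4612132.00/15) = 554.505
Cutoffs: 691.000 ± 2·554.505 → [-418.0, 1800.0]
Outside: 1905, 2270 → excluded.
Retained (n=14): Σ = 6881, mean = 6881/14 = 491.500

491.5 ms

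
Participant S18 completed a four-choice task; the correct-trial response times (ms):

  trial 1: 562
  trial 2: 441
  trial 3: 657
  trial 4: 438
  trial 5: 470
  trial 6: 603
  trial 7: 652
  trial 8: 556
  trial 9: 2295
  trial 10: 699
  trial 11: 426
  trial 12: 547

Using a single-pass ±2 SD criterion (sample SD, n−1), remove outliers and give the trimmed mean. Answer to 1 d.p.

n = 12, ΣRT = 8346, M = 695.500
Σ(x−M)² = 2884235.00; s = √(2884235.00/11) = 512.058
Cutoffs: 695.500 ± 2·512.058 → [-328.6, 1719.6]
Outside: 2295 → excluded.
Retained (n=11): Σ = 6051, mean = 6051/11 = 550.091

550.1 ms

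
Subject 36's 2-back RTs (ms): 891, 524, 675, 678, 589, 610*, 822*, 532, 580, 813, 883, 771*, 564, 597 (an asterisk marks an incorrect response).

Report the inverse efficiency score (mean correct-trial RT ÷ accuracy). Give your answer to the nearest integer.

Correct trials (n=11): 891, 524, 675, 678, 589, 532, 580, 813, 883, 564, 597
Mean correct RT = 7326/11 = 666.0000 ms
Proportion correct = 11/14
IES = 666.0000 / (11/14) = 847.636 ms

848 ms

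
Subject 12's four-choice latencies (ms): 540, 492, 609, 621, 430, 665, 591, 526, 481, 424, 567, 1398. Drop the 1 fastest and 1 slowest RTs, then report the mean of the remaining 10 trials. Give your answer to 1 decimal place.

Sorted: 424, 430, 481, 492, 526, 540, 567, 591, 609, 621, 665, 1398
Drop lowest 1 (424) and highest 1 (1398)
Remaining (n=10): Σ = 5522, mean = 5522/10 = 552.200

552.2 ms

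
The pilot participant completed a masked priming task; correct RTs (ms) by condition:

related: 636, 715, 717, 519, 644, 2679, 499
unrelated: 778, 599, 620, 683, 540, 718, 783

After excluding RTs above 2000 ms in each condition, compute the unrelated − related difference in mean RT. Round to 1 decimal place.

related: exclude 2679
M(related) = 3730/6 = 621.667
M(unrelated) = 4721/7 = 674.429
Difference = 674.429 − 621.667 = 52.762 ms

52.8 ms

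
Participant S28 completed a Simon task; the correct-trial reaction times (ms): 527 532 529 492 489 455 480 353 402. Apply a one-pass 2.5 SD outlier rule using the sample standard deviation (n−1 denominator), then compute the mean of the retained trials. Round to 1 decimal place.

n = 9, ΣRT = 4259, M = 473.222
Σ(x−M)² = 29963.56; s = √(29963.56/8) = 61.200
Cutoffs: 473.222 ± 2.5·61.200 → [320.2, 626.2]
No RTs fall outside the cutoffs; all 9 retained. Mean = 4259/9 = 473.222

473.2 ms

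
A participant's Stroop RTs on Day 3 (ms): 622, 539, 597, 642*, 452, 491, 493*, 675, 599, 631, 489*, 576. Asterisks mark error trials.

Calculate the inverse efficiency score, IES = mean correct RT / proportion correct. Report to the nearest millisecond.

768 ms

Correct trials (n=9): 622, 539, 597, 452, 491, 675, 599, 631, 576
Mean correct RT = 5182/9 = 575.7778 ms
Proportion correct = 9/12
IES = 575.7778 / (9/12) = 767.704 ms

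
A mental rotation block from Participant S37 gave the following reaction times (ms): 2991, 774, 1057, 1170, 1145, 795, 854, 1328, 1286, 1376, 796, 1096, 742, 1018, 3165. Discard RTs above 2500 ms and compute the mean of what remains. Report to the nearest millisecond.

Excluded: 2991, 3165
Retained (n=13): Σ = 13437
Mean = 13437/13 = 1033.6154

1034 ms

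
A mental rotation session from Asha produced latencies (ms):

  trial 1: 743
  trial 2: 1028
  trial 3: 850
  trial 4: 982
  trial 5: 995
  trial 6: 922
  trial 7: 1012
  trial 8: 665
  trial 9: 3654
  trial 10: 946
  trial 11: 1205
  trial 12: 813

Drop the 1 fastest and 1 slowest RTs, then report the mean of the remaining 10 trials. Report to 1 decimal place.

Sorted: 665, 743, 813, 850, 922, 946, 982, 995, 1012, 1028, 1205, 3654
Drop lowest 1 (665) and highest 1 (3654)
Remaining (n=10): Σ = 9496, mean = 9496/10 = 949.600

949.6 ms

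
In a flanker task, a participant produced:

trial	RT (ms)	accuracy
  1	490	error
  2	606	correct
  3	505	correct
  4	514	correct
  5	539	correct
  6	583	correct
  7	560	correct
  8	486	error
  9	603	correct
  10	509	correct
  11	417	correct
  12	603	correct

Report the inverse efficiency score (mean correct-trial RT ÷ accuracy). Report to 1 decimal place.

Correct trials (n=10): 606, 505, 514, 539, 583, 560, 603, 509, 417, 603
Mean correct RT = 5439/10 = 543.9000 ms
Proportion correct = 10/12
IES = 543.9000 / (10/12) = 652.680 ms

652.7 ms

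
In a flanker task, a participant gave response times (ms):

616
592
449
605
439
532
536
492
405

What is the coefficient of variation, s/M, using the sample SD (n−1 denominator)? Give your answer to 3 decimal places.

n = 9, Σ = 4666, M = 518.4444
Σ(x−M)² = 47614.222; s = √(47614.222/8) = 77.1478
CV = 77.1478 / 518.4444 = 0.14881

0.149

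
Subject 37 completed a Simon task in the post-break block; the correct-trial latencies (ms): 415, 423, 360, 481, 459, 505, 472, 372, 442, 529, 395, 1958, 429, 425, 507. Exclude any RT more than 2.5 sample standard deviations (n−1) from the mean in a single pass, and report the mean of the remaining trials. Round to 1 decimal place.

443.9 ms

n = 15, ΣRT = 8172, M = 544.800
Σ(x−M)² = 2173592.40; s = √(2173592.40/14) = 394.026
Cutoffs: 544.800 ± 2.5·394.026 → [-440.3, 1529.9]
Outside: 1958 → excluded.
Retained (n=14): Σ = 6214, mean = 6214/14 = 443.857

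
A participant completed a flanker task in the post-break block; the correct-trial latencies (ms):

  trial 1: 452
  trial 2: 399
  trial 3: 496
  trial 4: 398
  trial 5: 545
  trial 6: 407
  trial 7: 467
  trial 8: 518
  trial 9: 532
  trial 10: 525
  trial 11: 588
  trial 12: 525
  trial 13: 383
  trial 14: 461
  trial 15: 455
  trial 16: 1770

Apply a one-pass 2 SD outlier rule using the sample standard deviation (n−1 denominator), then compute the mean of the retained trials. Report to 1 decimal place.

476.7 ms

n = 16, ΣRT = 8921, M = 557.562
Σ(x−M)² = 1622149.94; s = √(1622149.94/15) = 328.852
Cutoffs: 557.562 ± 2·328.852 → [-100.1, 1215.3]
Outside: 1770 → excluded.
Retained (n=15): Σ = 7151, mean = 7151/15 = 476.733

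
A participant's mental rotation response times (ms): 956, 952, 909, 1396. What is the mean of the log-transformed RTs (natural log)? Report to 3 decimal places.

6.944

ln(RT): 6.8628, 6.8586, 6.8123, 7.2414
Σ ln(RT) = 27.7750
Mean = 27.7750/4 = 6.94376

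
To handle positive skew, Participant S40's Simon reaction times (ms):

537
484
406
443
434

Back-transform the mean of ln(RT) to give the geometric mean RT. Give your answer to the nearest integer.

459 ms

ln(RT): 6.2860, 6.1821, 6.0064, 6.0936, 6.0730
Mean ln(RT) = 30.6411/5 = 6.12821
Geometric mean = exp(6.12821) = 458.61 ms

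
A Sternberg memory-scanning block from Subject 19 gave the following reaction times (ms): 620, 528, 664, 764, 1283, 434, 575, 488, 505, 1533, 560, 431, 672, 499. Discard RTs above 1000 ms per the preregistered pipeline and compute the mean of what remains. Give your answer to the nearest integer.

562 ms

Excluded: 1283, 1533
Retained (n=12): Σ = 6740
Mean = 6740/12 = 561.6667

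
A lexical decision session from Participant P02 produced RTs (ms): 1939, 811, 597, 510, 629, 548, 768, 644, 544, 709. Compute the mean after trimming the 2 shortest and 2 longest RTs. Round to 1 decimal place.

Sorted: 510, 544, 548, 597, 629, 644, 709, 768, 811, 1939
Drop lowest 2 (510, 544) and highest 2 (811, 1939)
Remaining (n=6): Σ = 3895, mean = 3895/6 = 649.167

649.2 ms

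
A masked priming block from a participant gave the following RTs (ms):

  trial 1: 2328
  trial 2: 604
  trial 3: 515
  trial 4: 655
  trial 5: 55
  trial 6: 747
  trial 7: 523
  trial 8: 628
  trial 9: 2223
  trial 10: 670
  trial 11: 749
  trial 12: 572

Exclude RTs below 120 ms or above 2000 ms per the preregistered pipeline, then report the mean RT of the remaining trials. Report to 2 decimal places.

629.22 ms

Excluded: 55, 2223, 2328
Retained (n=9): Σ = 5663
Mean = 5663/9 = 629.2222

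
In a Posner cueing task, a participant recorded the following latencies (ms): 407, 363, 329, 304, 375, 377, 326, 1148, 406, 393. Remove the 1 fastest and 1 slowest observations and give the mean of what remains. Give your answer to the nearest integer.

372 ms

Sorted: 304, 326, 329, 363, 375, 377, 393, 406, 407, 1148
Drop lowest 1 (304) and highest 1 (1148)
Remaining (n=8): Σ = 2976, mean = 2976/8 = 372.000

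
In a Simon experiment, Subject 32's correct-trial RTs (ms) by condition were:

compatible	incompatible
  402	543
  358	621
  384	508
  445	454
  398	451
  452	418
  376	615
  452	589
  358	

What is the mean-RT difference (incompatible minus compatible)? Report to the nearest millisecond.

M(compatible) = 3625/9 = 402.778
M(incompatible) = 4199/8 = 524.875
Difference = 524.875 − 402.778 = 122.097 ms

122 ms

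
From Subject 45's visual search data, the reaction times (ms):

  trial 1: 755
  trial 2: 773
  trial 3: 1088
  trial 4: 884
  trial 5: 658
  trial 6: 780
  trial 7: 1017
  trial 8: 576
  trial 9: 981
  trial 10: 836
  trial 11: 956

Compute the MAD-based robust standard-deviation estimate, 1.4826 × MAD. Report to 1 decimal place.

177.9 ms

Sorted: 576, 658, 755, 773, 780, 836, 884, 956, 981, 1017, 1088 → median = 836
|x − 836| sorted: 0, 48, 56, 63, 81, 120, 145, 178, 181, 252, 260 → MAD = 120
Robust SD ≈ 1.4826 × 120 = 177.912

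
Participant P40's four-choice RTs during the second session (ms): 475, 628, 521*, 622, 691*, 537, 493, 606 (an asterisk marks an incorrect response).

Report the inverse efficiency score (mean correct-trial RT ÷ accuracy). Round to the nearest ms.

Correct trials (n=6): 475, 628, 622, 537, 493, 606
Mean correct RT = 3361/6 = 560.1667 ms
Proportion correct = 6/8
IES = 560.1667 / (6/8) = 746.889 ms

747 ms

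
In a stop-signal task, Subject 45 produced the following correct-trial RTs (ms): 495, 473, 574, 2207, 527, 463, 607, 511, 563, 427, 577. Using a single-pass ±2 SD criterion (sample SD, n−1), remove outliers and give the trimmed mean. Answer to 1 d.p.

521.7 ms

n = 11, ΣRT = 7424, M = 674.909
Σ(x−M)² = 2612448.91; s = √(2612448.91/10) = 511.121
Cutoffs: 674.909 ± 2·511.121 → [-347.3, 1697.2]
Outside: 2207 → excluded.
Retained (n=10): Σ = 5217, mean = 5217/10 = 521.700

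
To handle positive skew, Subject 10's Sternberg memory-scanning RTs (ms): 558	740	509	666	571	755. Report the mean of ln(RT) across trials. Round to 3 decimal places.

ln(RT): 6.3244, 6.6067, 6.2324, 6.5013, 6.3474, 6.6267
Σ ln(RT) = 38.6389
Mean = 38.6389/6 = 6.43981

6.440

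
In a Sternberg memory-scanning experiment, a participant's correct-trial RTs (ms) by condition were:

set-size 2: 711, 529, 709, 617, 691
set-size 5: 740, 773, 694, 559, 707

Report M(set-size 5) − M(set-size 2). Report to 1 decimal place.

M(set-size 2) = 3257/5 = 651.400
M(set-size 5) = 3473/5 = 694.600
Difference = 694.600 − 651.400 = 43.200 ms

43.2 ms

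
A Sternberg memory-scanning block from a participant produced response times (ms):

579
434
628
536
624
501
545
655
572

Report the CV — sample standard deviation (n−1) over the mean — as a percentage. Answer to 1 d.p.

12.3%

n = 9, Σ = 5074, M = 563.7778
Σ(x−M)² = 38279.556; s = √(38279.556/8) = 69.1733
CV = 69.1733 / 563.7778 = 0.12270 = 12.270%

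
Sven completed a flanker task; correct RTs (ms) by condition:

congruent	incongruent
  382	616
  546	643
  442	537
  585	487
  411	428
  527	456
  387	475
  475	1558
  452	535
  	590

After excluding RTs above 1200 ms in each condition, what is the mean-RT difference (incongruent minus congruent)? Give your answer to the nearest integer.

incongruent: exclude 1558
M(congruent) = 4207/9 = 467.444
M(incongruent) = 4767/9 = 529.667
Difference = 529.667 − 467.444 = 62.222 ms

62 ms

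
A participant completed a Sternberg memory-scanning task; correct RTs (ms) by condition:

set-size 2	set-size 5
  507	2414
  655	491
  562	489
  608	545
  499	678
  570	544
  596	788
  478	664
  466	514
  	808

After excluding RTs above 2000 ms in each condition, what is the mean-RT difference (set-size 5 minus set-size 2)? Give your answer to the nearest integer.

64 ms

set-size 5: exclude 2414
M(set-size 2) = 4941/9 = 549.000
M(set-size 5) = 5521/9 = 613.444
Difference = 613.444 − 549.000 = 64.444 ms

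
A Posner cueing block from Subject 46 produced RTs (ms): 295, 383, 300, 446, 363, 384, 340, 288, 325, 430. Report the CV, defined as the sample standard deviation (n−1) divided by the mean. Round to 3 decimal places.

n = 10, Σ = 3554, M = 355.4000
Σ(x−M)² = 27832.400; s = √(27832.400/9) = 55.6102
CV = 55.6102 / 355.4000 = 0.15647

0.156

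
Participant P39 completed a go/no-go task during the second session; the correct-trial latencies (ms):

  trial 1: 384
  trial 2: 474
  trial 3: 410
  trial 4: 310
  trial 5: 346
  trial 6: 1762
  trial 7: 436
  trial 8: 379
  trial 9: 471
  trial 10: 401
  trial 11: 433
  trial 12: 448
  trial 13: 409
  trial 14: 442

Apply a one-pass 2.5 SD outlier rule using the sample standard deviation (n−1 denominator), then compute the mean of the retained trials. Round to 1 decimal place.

411.0 ms

n = 14, ΣRT = 7105, M = 507.500
Σ(x−M)² = 1722121.50; s = √(1722121.50/13) = 363.965
Cutoffs: 507.500 ± 2.5·363.965 → [-402.4, 1417.4]
Outside: 1762 → excluded.
Retained (n=13): Σ = 5343, mean = 5343/13 = 411.000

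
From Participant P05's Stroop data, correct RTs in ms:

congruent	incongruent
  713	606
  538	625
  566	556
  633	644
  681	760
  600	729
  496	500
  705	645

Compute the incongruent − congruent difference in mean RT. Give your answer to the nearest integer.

17 ms

M(congruent) = 4932/8 = 616.500
M(incongruent) = 5065/8 = 633.125
Difference = 633.125 − 616.500 = 16.625 ms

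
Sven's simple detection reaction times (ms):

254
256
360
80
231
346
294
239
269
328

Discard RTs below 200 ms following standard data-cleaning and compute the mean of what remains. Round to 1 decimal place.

Excluded: 80
Retained (n=9): Σ = 2577
Mean = 2577/9 = 286.3333

286.3 ms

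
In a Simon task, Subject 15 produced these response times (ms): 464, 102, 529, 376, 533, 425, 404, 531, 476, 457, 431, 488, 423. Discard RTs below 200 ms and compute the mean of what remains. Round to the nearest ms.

Excluded: 102
Retained (n=12): Σ = 5537
Mean = 5537/12 = 461.4167

461 ms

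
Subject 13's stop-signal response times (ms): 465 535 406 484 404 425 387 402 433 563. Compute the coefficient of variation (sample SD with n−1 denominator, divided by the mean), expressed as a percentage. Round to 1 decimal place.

13.4%

n = 10, Σ = 4504, M = 450.4000
Σ(x−M)² = 32612.400; s = √(32612.400/9) = 60.1963
CV = 60.1963 / 450.4000 = 0.13365 = 13.365%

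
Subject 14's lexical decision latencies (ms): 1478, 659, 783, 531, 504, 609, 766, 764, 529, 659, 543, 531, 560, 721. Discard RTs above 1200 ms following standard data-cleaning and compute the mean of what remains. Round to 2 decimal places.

Excluded: 1478
Retained (n=13): Σ = 8159
Mean = 8159/13 = 627.6154

627.62 ms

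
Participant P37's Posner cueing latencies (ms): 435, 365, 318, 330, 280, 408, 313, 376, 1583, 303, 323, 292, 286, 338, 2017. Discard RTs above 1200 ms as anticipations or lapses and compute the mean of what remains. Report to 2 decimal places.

335.92 ms

Excluded: 1583, 2017
Retained (n=13): Σ = 4367
Mean = 4367/13 = 335.9231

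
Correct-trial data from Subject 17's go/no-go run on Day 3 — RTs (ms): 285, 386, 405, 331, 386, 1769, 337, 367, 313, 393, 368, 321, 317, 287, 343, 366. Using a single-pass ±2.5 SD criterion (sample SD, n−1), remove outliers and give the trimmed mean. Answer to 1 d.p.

n = 16, ΣRT = 6974, M = 435.875
Σ(x−M)² = 1915975.75; s = √(1915975.75/15) = 357.396
Cutoffs: 435.875 ± 2.5·357.396 → [-457.6, 1329.4]
Outside: 1769 → excluded.
Retained (n=15): Σ = 5205, mean = 5205/15 = 347.000

347.0 ms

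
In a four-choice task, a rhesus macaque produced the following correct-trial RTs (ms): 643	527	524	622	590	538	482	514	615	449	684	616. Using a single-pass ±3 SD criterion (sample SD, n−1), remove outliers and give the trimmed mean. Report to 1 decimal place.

567.0 ms

n = 12, ΣRT = 6804, M = 567.000
Σ(x−M)² = 55972.00; s = √(55972.00/11) = 71.333
Cutoffs: 567.000 ± 3·71.333 → [353.0, 781.0]
No RTs fall outside the cutoffs; all 12 retained. Mean = 6804/12 = 567.000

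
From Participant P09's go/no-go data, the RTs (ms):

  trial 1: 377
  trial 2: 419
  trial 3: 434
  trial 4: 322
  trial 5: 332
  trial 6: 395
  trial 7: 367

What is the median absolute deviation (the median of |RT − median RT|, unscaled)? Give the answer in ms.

Sorted: 322, 332, 367, 377, 395, 419, 434 → median = 377
|x − 377|: 0, 42, 57, 55, 45, 18, 10
Sorted deviations: 0, 10, 18, 42, 45, 55, 57 → MAD = 42

42 ms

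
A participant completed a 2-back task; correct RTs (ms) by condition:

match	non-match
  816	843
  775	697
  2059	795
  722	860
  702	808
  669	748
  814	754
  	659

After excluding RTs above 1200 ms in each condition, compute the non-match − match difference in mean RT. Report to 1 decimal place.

20.8 ms

match: exclude 2059
M(match) = 4498/6 = 749.667
M(non-match) = 6164/8 = 770.500
Difference = 770.500 − 749.667 = 20.833 ms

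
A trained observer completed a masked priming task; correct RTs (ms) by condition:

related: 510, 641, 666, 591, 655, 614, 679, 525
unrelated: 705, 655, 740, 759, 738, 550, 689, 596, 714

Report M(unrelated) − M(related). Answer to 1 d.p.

M(related) = 4881/8 = 610.125
M(unrelated) = 6146/9 = 682.889
Difference = 682.889 − 610.125 = 72.764 ms

72.8 ms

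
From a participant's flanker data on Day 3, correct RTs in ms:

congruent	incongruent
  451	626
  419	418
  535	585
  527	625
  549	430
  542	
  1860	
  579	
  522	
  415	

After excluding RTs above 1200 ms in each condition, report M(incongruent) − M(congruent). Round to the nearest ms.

congruent: exclude 1860
M(congruent) = 4539/9 = 504.333
M(incongruent) = 2684/5 = 536.800
Difference = 536.800 − 504.333 = 32.467 ms

32 ms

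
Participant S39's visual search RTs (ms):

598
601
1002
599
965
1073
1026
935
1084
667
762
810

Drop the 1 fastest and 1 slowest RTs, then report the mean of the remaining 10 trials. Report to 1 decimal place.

Sorted: 598, 599, 601, 667, 762, 810, 935, 965, 1002, 1026, 1073, 1084
Drop lowest 1 (598) and highest 1 (1084)
Remaining (n=10): Σ = 8440, mean = 8440/10 = 844.000

844.0 ms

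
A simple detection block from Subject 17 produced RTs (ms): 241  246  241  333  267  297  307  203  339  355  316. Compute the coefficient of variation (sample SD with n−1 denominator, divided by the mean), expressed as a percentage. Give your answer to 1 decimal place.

17.2%

n = 11, Σ = 3145, M = 285.9091
Σ(x−M)² = 24140.909; s = √(24140.909/10) = 49.1334
CV = 49.1334 / 285.9091 = 0.17185 = 17.185%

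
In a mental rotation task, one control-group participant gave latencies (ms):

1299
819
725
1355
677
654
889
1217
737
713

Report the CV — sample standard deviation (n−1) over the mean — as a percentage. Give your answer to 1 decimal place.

30.1%

n = 10, Σ = 9085, M = 908.5000
Σ(x−M)² = 675082.500; s = √(675082.500/9) = 273.8780
CV = 273.8780 / 908.5000 = 0.30146 = 30.146%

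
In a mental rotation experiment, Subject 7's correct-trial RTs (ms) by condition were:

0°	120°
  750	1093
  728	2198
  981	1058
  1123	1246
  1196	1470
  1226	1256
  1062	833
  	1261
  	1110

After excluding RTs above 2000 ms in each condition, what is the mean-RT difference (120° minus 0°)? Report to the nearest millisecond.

156 ms

120°: exclude 2198
M(0°) = 7066/7 = 1009.429
M(120°) = 9327/8 = 1165.875
Difference = 1165.875 − 1009.429 = 156.446 ms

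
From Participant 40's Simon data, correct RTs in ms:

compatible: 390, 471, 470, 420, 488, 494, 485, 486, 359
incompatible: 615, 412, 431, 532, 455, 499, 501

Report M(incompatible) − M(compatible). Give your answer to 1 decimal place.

M(compatible) = 4063/9 = 451.444
M(incompatible) = 3445/7 = 492.143
Difference = 492.143 − 451.444 = 40.698 ms

40.7 ms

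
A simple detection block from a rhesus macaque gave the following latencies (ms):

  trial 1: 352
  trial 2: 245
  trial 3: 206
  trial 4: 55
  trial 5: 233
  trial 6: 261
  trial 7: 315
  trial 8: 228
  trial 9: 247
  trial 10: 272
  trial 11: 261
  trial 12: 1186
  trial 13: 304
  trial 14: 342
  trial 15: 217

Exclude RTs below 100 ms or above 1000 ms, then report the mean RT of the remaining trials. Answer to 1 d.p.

Excluded: 55, 1186
Retained (n=13): Σ = 3483
Mean = 3483/13 = 267.9231

267.9 ms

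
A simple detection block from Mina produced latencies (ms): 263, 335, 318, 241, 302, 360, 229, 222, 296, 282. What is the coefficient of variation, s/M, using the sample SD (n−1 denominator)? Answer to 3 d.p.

0.162

n = 10, Σ = 2848, M = 284.8000
Σ(x−M)² = 19157.600; s = √(19157.600/9) = 46.1370
CV = 46.1370 / 284.8000 = 0.16200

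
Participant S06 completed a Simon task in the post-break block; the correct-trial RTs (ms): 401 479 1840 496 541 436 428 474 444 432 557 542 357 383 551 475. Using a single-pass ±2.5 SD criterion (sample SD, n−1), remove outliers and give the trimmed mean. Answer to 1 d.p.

n = 16, ΣRT = 8836, M = 552.250
Σ(x−M)² = 1823951.00; s = √(1823951.00/15) = 348.707
Cutoffs: 552.250 ± 2.5·348.707 → [-319.5, 1424.0]
Outside: 1840 → excluded.
Retained (n=15): Σ = 6996, mean = 6996/15 = 466.400

466.4 ms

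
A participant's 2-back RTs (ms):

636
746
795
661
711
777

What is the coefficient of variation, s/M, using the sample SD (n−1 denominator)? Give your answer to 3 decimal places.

n = 6, Σ = 4326, M = 721.0000
Σ(x−M)² = 20162.000; s = √(20162.000/5) = 63.5012
CV = 63.5012 / 721.0000 = 0.08807

0.088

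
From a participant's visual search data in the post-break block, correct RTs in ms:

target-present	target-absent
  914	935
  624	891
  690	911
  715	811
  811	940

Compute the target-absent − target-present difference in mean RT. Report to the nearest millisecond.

M(target-present) = 3754/5 = 750.800
M(target-absent) = 4488/5 = 897.600
Difference = 897.600 − 750.800 = 146.800 ms

147 ms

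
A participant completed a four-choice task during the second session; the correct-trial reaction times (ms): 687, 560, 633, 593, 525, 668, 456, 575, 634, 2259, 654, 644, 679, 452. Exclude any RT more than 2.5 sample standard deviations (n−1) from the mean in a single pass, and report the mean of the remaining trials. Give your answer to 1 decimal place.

596.9 ms

n = 14, ΣRT = 10019, M = 715.643
Σ(x−M)² = 2641125.21; s = √(2641125.21/13) = 450.737
Cutoffs: 715.643 ± 2.5·450.737 → [-411.2, 1842.5]
Outside: 2259 → excluded.
Retained (n=13): Σ = 7760, mean = 7760/13 = 596.923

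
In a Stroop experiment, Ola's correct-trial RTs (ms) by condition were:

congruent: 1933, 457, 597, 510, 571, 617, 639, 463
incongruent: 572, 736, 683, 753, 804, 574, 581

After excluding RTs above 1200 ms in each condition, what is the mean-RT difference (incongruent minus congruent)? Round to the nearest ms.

congruent: exclude 1933
M(congruent) = 3854/7 = 550.571
M(incongruent) = 4703/7 = 671.857
Difference = 671.857 − 550.571 = 121.286 ms

121 ms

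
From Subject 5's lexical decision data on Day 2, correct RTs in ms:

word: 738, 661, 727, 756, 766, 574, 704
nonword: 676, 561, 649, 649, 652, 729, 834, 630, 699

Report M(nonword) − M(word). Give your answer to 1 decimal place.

-28.3 ms

M(word) = 4926/7 = 703.714
M(nonword) = 6079/9 = 675.444
Difference = 675.444 − 703.714 = -28.270 ms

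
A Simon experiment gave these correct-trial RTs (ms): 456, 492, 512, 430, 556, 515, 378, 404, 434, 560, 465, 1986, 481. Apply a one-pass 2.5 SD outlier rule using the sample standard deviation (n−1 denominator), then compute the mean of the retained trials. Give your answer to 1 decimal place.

473.6 ms

n = 13, ΣRT = 7669, M = 589.923
Σ(x−M)² = 2147122.92; s = √(2147122.92/12) = 422.998
Cutoffs: 589.923 ± 2.5·422.998 → [-467.6, 1647.4]
Outside: 1986 → excluded.
Retained (n=12): Σ = 5683, mean = 5683/12 = 473.583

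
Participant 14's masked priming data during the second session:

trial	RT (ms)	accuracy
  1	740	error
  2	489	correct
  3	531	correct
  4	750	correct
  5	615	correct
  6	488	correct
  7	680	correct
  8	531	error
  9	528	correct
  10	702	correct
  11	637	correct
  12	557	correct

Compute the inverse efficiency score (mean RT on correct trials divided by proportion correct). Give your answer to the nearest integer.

Correct trials (n=10): 489, 531, 750, 615, 488, 680, 528, 702, 637, 557
Mean correct RT = 5977/10 = 597.7000 ms
Proportion correct = 10/12
IES = 597.7000 / (10/12) = 717.240 ms

717 ms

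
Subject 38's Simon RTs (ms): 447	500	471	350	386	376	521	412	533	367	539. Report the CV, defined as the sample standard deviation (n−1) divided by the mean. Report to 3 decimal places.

0.159

n = 11, Σ = 4902, M = 445.6364
Σ(x−M)² = 50496.545; s = √(50496.545/10) = 71.0609
CV = 71.0609 / 445.6364 = 0.15946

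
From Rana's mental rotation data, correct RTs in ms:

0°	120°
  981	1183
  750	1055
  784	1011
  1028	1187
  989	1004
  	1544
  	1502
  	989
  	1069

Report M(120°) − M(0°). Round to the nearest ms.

M(0°) = 4532/5 = 906.400
M(120°) = 10544/9 = 1171.556
Difference = 1171.556 − 906.400 = 265.156 ms

265 ms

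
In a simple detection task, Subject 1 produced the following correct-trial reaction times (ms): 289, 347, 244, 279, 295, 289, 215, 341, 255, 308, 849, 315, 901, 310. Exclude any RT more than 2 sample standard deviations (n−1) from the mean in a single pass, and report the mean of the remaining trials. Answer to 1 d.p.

290.6 ms

n = 14, ΣRT = 5237, M = 374.071
Σ(x−M)² = 603162.93; s = √(603162.93/13) = 215.400
Cutoffs: 374.071 ± 2·215.400 → [-56.7, 804.9]
Outside: 849, 901 → excluded.
Retained (n=12): Σ = 3487, mean = 3487/12 = 290.583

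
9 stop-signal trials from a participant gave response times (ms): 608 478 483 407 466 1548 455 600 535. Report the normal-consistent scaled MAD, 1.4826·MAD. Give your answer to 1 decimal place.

77.1 ms

Sorted: 407, 455, 466, 478, 483, 535, 600, 608, 1548 → median = 483
|x − 483| sorted: 0, 5, 17, 28, 52, 76, 117, 125, 1065 → MAD = 52
Robust SD ≈ 1.4826 × 52 = 77.095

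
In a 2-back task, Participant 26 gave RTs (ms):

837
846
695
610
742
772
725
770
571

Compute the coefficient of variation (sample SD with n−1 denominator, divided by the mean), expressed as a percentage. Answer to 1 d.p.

12.8%

n = 9, Σ = 6568, M = 729.7778
Σ(x−M)² = 69343.556; s = √(69343.556/8) = 93.1018
CV = 93.1018 / 729.7778 = 0.12758 = 12.758%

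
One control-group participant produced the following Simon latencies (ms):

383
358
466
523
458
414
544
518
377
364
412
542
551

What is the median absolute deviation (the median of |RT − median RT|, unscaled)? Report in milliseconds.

75 ms

Sorted: 358, 364, 377, 383, 412, 414, 458, 466, 518, 523, 542, 544, 551 → median = 458
|x − 458|: 75, 100, 8, 65, 0, 44, 86, 60, 81, 94, 46, 84, 93
Sorted deviations: 0, 8, 44, 46, 60, 65, 75, 81, 84, 86, 93, 94, 100 → MAD = 75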